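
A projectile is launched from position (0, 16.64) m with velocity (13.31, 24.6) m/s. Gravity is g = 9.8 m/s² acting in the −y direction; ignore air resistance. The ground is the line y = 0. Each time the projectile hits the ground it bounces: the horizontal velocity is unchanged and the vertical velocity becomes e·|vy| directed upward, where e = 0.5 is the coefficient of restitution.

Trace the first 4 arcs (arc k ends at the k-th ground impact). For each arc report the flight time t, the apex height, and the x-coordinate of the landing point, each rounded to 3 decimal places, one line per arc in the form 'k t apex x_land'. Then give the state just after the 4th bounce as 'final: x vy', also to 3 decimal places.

Arc 1: start y=16.640, vy=24.600 → t=5.624, apex=47.516, x_land=74.858, impact vy=-30.517
  bounce: vy ← 0.5·30.517 = 15.259
Arc 2: start y=0.000, vy=15.259 → t=3.114, apex=11.879, x_land=116.306, impact vy=-15.259
  bounce: vy ← 0.5·15.259 = 7.629
Arc 3: start y=0.000, vy=7.629 → t=1.557, apex=2.970, x_land=137.029, impact vy=-7.629
  bounce: vy ← 0.5·7.629 = 3.815
Arc 4: start y=0.000, vy=3.815 → t=0.779, apex=0.742, x_land=147.391, impact vy=-3.815
  bounce: vy ← 0.5·3.815 = 1.907

1 5.624 47.516 74.858
2 3.114 11.879 116.306
3 1.557 2.970 137.029
4 0.779 0.742 147.391
final: 147.391 1.907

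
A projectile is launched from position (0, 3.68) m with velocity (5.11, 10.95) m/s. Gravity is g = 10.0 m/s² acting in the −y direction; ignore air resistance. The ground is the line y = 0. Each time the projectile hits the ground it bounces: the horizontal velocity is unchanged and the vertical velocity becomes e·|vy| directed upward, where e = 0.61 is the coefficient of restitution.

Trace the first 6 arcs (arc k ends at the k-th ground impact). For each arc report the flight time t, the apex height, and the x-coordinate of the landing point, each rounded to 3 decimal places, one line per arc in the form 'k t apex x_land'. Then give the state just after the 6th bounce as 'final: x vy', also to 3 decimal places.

Arc 1: start y=3.680, vy=10.950 → t=2.486, apex=9.675, x_land=12.704, impact vy=-13.911
  bounce: vy ← 0.61·13.911 = 8.485
Arc 2: start y=0.000, vy=8.485 → t=1.697, apex=3.600, x_land=21.376, impact vy=-8.485
  bounce: vy ← 0.61·8.485 = 5.176
Arc 3: start y=0.000, vy=5.176 → t=1.035, apex=1.340, x_land=26.666, impact vy=-5.176
  bounce: vy ← 0.61·5.176 = 3.157
Arc 4: start y=0.000, vy=3.157 → t=0.631, apex=0.498, x_land=29.893, impact vy=-3.157
  bounce: vy ← 0.61·3.157 = 1.926
Arc 5: start y=0.000, vy=1.926 → t=0.385, apex=0.185, x_land=31.861, impact vy=-1.926
  bounce: vy ← 0.61·1.926 = 1.175
Arc 6: start y=0.000, vy=1.175 → t=0.235, apex=0.069, x_land=33.062, impact vy=-1.175
  bounce: vy ← 0.61·1.175 = 0.717

1 2.486 9.675 12.704
2 1.697 3.600 21.376
3 1.035 1.340 26.666
4 0.631 0.498 29.893
5 0.385 0.185 31.861
6 0.235 0.069 33.062
final: 33.062 0.717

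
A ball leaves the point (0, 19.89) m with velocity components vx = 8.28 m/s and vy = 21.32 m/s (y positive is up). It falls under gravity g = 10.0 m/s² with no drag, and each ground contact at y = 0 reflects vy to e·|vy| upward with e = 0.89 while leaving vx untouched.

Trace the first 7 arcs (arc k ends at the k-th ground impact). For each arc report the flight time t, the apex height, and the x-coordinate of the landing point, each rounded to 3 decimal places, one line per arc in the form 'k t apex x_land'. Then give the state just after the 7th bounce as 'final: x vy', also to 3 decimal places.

1 5.051 42.617 41.826
2 5.197 33.757 84.855
3 4.625 26.739 123.150
4 4.116 21.180 157.233
5 3.664 16.777 187.567
6 3.261 13.289 214.564
7 2.902 10.526 238.592
final: 238.592 12.913

Arc 1: start y=19.890, vy=21.320 → t=5.051, apex=42.617, x_land=41.826, impact vy=-29.195
  bounce: vy ← 0.89·29.195 = 25.983
Arc 2: start y=0.000, vy=25.983 → t=5.197, apex=33.757, x_land=84.855, impact vy=-25.983
  bounce: vy ← 0.89·25.983 = 23.125
Arc 3: start y=0.000, vy=23.125 → t=4.625, apex=26.739, x_land=123.150, impact vy=-23.125
  bounce: vy ← 0.89·23.125 = 20.582
Arc 4: start y=0.000, vy=20.582 → t=4.116, apex=21.180, x_land=157.233, impact vy=-20.582
  bounce: vy ← 0.89·20.582 = 18.318
Arc 5: start y=0.000, vy=18.318 → t=3.664, apex=16.777, x_land=187.567, impact vy=-18.318
  bounce: vy ← 0.89·18.318 = 16.303
Arc 6: start y=0.000, vy=16.303 → t=3.261, apex=13.289, x_land=214.564, impact vy=-16.303
  bounce: vy ← 0.89·16.303 = 14.509
Arc 7: start y=0.000, vy=14.509 → t=2.902, apex=10.526, x_land=238.592, impact vy=-14.509
  bounce: vy ← 0.89·14.509 = 12.913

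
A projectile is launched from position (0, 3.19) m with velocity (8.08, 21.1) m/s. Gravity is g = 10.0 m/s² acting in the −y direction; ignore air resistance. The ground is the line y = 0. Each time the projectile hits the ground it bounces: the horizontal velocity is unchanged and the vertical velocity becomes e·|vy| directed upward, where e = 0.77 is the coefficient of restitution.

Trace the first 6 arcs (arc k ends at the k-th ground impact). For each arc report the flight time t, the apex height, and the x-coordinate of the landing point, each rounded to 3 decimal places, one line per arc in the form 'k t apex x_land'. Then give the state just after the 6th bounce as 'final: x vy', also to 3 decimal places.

Arc 1: start y=3.190, vy=21.100 → t=4.366, apex=25.451, x_land=35.278, impact vy=-22.561
  bounce: vy ← 0.77·22.561 = 17.372
Arc 2: start y=0.000, vy=17.372 → t=3.474, apex=15.090, x_land=63.352, impact vy=-17.372
  bounce: vy ← 0.77·17.372 = 13.377
Arc 3: start y=0.000, vy=13.377 → t=2.675, apex=8.947, x_land=84.968, impact vy=-13.377
  bounce: vy ← 0.77·13.377 = 10.300
Arc 4: start y=0.000, vy=10.300 → t=2.060, apex=5.304, x_land=101.613, impact vy=-10.300
  bounce: vy ← 0.77·10.300 = 7.931
Arc 5: start y=0.000, vy=7.931 → t=1.586, apex=3.145, x_land=114.429, impact vy=-7.931
  bounce: vy ← 0.77·7.931 = 6.107
Arc 6: start y=0.000, vy=6.107 → t=1.221, apex=1.865, x_land=124.298, impact vy=-6.107
  bounce: vy ← 0.77·6.107 = 4.702

1 4.366 25.451 35.278
2 3.474 15.090 63.352
3 2.675 8.947 84.968
4 2.060 5.304 101.613
5 1.586 3.145 114.429
6 1.221 1.865 124.298
final: 124.298 4.702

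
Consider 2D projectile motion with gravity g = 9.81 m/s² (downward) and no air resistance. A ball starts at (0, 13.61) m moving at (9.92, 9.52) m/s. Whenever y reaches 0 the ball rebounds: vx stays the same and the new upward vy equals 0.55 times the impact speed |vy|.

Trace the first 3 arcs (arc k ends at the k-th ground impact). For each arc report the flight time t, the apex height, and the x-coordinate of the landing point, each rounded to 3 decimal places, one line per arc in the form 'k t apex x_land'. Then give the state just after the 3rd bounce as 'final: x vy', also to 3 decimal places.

Arc 1: start y=13.610, vy=9.520 → t=2.898, apex=18.229, x_land=28.751, impact vy=-18.912
  bounce: vy ← 0.55·18.912 = 10.402
Arc 2: start y=0.000, vy=10.402 → t=2.121, apex=5.514, x_land=49.787, impact vy=-10.402
  bounce: vy ← 0.55·10.402 = 5.721
Arc 3: start y=0.000, vy=5.721 → t=1.166, apex=1.668, x_land=61.357, impact vy=-5.721
  bounce: vy ← 0.55·5.721 = 3.146

1 2.898 18.229 28.751
2 2.121 5.514 49.787
3 1.166 1.668 61.357
final: 61.357 3.146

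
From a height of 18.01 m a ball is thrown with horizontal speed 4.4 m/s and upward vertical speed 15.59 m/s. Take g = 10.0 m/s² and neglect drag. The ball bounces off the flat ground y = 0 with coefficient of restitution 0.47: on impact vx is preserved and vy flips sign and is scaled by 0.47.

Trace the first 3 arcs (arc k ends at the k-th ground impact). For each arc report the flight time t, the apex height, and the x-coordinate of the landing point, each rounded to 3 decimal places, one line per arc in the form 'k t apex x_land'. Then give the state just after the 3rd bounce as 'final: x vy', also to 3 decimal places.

Arc 1: start y=18.010, vy=15.590 → t=4.015, apex=30.162, x_land=17.666, impact vy=-24.561
  bounce: vy ← 0.47·24.561 = 11.544
Arc 2: start y=0.000, vy=11.544 → t=2.309, apex=6.663, x_land=27.825, impact vy=-11.544
  bounce: vy ← 0.47·11.544 = 5.426
Arc 3: start y=0.000, vy=5.426 → t=1.085, apex=1.472, x_land=32.599, impact vy=-5.426
  bounce: vy ← 0.47·5.426 = 2.550

1 4.015 30.162 17.666
2 2.309 6.663 27.825
3 1.085 1.472 32.599
final: 32.599 2.550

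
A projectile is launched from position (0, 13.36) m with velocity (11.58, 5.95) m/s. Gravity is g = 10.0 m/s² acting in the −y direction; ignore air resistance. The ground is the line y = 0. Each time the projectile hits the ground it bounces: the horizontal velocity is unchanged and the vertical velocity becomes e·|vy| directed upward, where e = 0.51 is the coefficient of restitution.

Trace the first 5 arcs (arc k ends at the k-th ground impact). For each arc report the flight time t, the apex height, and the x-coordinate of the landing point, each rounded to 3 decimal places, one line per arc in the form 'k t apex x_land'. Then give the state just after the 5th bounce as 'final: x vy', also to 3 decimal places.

Arc 1: start y=13.360, vy=5.950 → t=2.335, apex=15.130, x_land=27.034, impact vy=-17.395
  bounce: vy ← 0.51·17.395 = 8.872
Arc 2: start y=0.000, vy=8.872 → t=1.774, apex=3.935, x_land=47.581, impact vy=-8.872
  bounce: vy ← 0.51·8.872 = 4.525
Arc 3: start y=0.000, vy=4.525 → t=0.905, apex=1.024, x_land=58.060, impact vy=-4.525
  bounce: vy ← 0.51·4.525 = 2.308
Arc 4: start y=0.000, vy=2.308 → t=0.462, apex=0.266, x_land=63.404, impact vy=-2.308
  bounce: vy ← 0.51·2.308 = 1.177
Arc 5: start y=0.000, vy=1.177 → t=0.235, apex=0.069, x_land=66.130, impact vy=-1.177
  bounce: vy ← 0.51·1.177 = 0.600

1 2.335 15.130 27.034
2 1.774 3.935 47.581
3 0.905 1.024 58.060
4 0.462 0.266 63.404
5 0.235 0.069 66.130
final: 66.130 0.600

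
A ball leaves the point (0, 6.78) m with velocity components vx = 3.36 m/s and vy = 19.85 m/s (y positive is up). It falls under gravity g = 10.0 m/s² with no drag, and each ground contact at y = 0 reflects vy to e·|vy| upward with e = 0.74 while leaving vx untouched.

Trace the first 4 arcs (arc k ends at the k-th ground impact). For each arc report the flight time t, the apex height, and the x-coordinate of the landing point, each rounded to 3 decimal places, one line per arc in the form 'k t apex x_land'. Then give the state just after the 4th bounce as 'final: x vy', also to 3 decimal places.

1 4.286 26.481 14.402
2 3.406 14.501 25.846
3 2.520 7.941 34.315
4 1.865 4.348 40.582
final: 40.582 6.901

Arc 1: start y=6.780, vy=19.850 → t=4.286, apex=26.481, x_land=14.402, impact vy=-23.014
  bounce: vy ← 0.74·23.014 = 17.030
Arc 2: start y=0.000, vy=17.030 → t=3.406, apex=14.501, x_land=25.846, impact vy=-17.030
  bounce: vy ← 0.74·17.030 = 12.602
Arc 3: start y=0.000, vy=12.602 → t=2.520, apex=7.941, x_land=34.315, impact vy=-12.602
  bounce: vy ← 0.74·12.602 = 9.326
Arc 4: start y=0.000, vy=9.326 → t=1.865, apex=4.348, x_land=40.582, impact vy=-9.326
  bounce: vy ← 0.74·9.326 = 6.901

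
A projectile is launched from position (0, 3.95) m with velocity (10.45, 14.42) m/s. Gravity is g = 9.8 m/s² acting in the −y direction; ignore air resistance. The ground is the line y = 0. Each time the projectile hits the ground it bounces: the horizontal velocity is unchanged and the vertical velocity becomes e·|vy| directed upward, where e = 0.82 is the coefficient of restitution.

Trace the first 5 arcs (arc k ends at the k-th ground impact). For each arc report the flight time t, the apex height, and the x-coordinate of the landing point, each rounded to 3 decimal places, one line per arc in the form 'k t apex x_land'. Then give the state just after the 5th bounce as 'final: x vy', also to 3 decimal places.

Arc 1: start y=3.950, vy=14.420 → t=3.195, apex=14.559, x_land=33.389, impact vy=-16.892
  bounce: vy ← 0.82·16.892 = 13.852
Arc 2: start y=0.000, vy=13.852 → t=2.827, apex=9.789, x_land=62.931, impact vy=-13.852
  bounce: vy ← 0.82·13.852 = 11.359
Arc 3: start y=0.000, vy=11.359 → t=2.318, apex=6.582, x_land=87.154, impact vy=-11.359
  bounce: vy ← 0.82·11.359 = 9.314
Arc 4: start y=0.000, vy=9.314 → t=1.901, apex=4.426, x_land=107.018, impact vy=-9.314
  bounce: vy ← 0.82·9.314 = 7.637
Arc 5: start y=0.000, vy=7.637 → t=1.559, apex=2.976, x_land=123.306, impact vy=-7.637
  bounce: vy ← 0.82·7.637 = 6.263

1 3.195 14.559 33.389
2 2.827 9.789 62.931
3 2.318 6.582 87.154
4 1.901 4.426 107.018
5 1.559 2.976 123.306
final: 123.306 6.263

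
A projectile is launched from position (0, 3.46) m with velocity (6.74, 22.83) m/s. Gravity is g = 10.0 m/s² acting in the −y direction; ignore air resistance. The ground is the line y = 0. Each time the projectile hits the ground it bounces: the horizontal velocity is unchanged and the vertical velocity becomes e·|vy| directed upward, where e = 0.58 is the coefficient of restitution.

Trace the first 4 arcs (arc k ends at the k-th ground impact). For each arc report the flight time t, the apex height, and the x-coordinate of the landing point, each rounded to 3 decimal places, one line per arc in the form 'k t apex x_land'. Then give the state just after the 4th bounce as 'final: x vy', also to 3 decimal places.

Arc 1: start y=3.460, vy=22.830 → t=4.713, apex=29.520, x_land=31.764, impact vy=-24.298
  bounce: vy ← 0.58·24.298 = 14.093
Arc 2: start y=0.000, vy=14.093 → t=2.819, apex=9.931, x_land=50.762, impact vy=-14.093
  bounce: vy ← 0.58·14.093 = 8.174
Arc 3: start y=0.000, vy=8.174 → t=1.635, apex=3.341, x_land=61.780, impact vy=-8.174
  bounce: vy ← 0.58·8.174 = 4.741
Arc 4: start y=0.000, vy=4.741 → t=0.948, apex=1.124, x_land=68.171, impact vy=-4.741
  bounce: vy ← 0.58·4.741 = 2.750

1 4.713 29.520 31.764
2 2.819 9.931 50.762
3 1.635 3.341 61.780
4 0.948 1.124 68.171
final: 68.171 2.750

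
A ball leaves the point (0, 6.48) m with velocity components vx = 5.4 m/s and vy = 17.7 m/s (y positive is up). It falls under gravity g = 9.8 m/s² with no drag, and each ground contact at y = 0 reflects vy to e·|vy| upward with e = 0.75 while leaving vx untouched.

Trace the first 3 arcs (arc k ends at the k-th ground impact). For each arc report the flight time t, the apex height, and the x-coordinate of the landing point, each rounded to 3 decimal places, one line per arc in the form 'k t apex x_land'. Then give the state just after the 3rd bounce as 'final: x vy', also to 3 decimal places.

Arc 1: start y=6.480, vy=17.700 → t=3.947, apex=22.464, x_land=21.315, impact vy=-20.983
  bounce: vy ← 0.75·20.983 = 15.737
Arc 2: start y=0.000, vy=15.737 → t=3.212, apex=12.636, x_land=38.659, impact vy=-15.737
  bounce: vy ← 0.75·15.737 = 11.803
Arc 3: start y=0.000, vy=11.803 → t=2.409, apex=7.108, x_land=51.666, impact vy=-11.803
  bounce: vy ← 0.75·11.803 = 8.852

1 3.947 22.464 21.315
2 3.212 12.636 38.659
3 2.409 7.108 51.666
final: 51.666 8.852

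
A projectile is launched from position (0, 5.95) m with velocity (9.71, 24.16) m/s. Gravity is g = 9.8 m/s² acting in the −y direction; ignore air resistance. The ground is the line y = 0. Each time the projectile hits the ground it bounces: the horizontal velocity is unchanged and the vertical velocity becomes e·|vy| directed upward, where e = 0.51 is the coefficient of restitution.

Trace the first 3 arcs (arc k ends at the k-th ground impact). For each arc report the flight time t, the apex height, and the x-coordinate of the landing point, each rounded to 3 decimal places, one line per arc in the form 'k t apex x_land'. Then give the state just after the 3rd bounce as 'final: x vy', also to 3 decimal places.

Arc 1: start y=5.950, vy=24.160 → t=5.166, apex=35.731, x_land=50.159, impact vy=-26.464
  bounce: vy ← 0.51·26.464 = 13.496
Arc 2: start y=0.000, vy=13.496 → t=2.754, apex=9.294, x_land=76.904, impact vy=-13.496
  bounce: vy ← 0.51·13.496 = 6.883
Arc 3: start y=0.000, vy=6.883 → t=1.405, apex=2.417, x_land=90.544, impact vy=-6.883
  bounce: vy ← 0.51·6.883 = 3.510

1 5.166 35.731 50.159
2 2.754 9.294 76.904
3 1.405 2.417 90.544
final: 90.544 3.510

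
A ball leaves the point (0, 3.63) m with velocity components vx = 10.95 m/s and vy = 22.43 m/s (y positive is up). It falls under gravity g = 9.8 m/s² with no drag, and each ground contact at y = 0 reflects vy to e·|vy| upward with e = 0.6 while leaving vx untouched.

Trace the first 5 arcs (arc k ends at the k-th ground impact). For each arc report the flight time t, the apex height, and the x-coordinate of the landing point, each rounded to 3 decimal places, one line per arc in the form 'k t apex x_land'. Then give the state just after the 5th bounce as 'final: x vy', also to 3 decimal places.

1 4.734 29.299 51.838
2 2.934 10.548 83.968
3 1.761 3.797 103.247
4 1.056 1.367 114.814
5 0.634 0.492 121.754
final: 121.754 1.863

Arc 1: start y=3.630, vy=22.430 → t=4.734, apex=29.299, x_land=51.838, impact vy=-23.964
  bounce: vy ← 0.6·23.964 = 14.378
Arc 2: start y=0.000, vy=14.378 → t=2.934, apex=10.548, x_land=83.968, impact vy=-14.378
  bounce: vy ← 0.6·14.378 = 8.627
Arc 3: start y=0.000, vy=8.627 → t=1.761, apex=3.797, x_land=103.247, impact vy=-8.627
  bounce: vy ← 0.6·8.627 = 5.176
Arc 4: start y=0.000, vy=5.176 → t=1.056, apex=1.367, x_land=114.814, impact vy=-5.176
  bounce: vy ← 0.6·5.176 = 3.106
Arc 5: start y=0.000, vy=3.106 → t=0.634, apex=0.492, x_land=121.754, impact vy=-3.106
  bounce: vy ← 0.6·3.106 = 1.863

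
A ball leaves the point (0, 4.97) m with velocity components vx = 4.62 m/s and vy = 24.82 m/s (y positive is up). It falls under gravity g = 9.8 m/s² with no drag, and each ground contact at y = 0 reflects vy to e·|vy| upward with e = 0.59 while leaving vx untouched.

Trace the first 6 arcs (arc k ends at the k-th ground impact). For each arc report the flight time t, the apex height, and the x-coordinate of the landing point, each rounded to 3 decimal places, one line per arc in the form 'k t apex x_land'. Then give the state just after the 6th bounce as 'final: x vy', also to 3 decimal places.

Arc 1: start y=4.970, vy=24.820 → t=5.258, apex=36.400, x_land=24.293, impact vy=-26.710
  bounce: vy ← 0.59·26.710 = 15.759
Arc 2: start y=0.000, vy=15.759 → t=3.216, apex=12.671, x_land=39.151, impact vy=-15.759
  bounce: vy ← 0.59·15.759 = 9.298
Arc 3: start y=0.000, vy=9.298 → t=1.898, apex=4.411, x_land=47.918, impact vy=-9.298
  bounce: vy ← 0.59·9.298 = 5.486
Arc 4: start y=0.000, vy=5.486 → t=1.120, apex=1.535, x_land=53.090, impact vy=-5.486
  bounce: vy ← 0.59·5.486 = 3.237
Arc 5: start y=0.000, vy=3.237 → t=0.661, apex=0.534, x_land=56.142, impact vy=-3.237
  bounce: vy ← 0.59·3.237 = 1.910
Arc 6: start y=0.000, vy=1.910 → t=0.390, apex=0.186, x_land=57.942, impact vy=-1.910
  bounce: vy ← 0.59·1.910 = 1.127

1 5.258 36.400 24.293
2 3.216 12.671 39.151
3 1.898 4.411 47.918
4 1.120 1.535 53.090
5 0.661 0.534 56.142
6 0.390 0.186 57.942
final: 57.942 1.127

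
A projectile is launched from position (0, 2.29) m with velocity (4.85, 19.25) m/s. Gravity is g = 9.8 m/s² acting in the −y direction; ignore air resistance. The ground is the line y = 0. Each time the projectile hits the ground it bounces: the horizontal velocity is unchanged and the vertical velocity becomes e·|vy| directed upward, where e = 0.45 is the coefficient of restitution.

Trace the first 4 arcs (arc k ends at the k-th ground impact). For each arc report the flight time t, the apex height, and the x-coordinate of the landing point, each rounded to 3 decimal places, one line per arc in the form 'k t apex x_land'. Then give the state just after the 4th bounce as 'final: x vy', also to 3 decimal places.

Arc 1: start y=2.290, vy=19.250 → t=4.044, apex=21.196, x_land=19.614, impact vy=-20.383
  bounce: vy ← 0.45·20.383 = 9.172
Arc 2: start y=0.000, vy=9.172 → t=1.872, apex=4.292, x_land=28.693, impact vy=-9.172
  bounce: vy ← 0.45·9.172 = 4.127
Arc 3: start y=0.000, vy=4.127 → t=0.842, apex=0.869, x_land=32.778, impact vy=-4.127
  bounce: vy ← 0.45·4.127 = 1.857
Arc 4: start y=0.000, vy=1.857 → t=0.379, apex=0.176, x_land=34.616, impact vy=-1.857
  bounce: vy ← 0.45·1.857 = 0.836

1 4.044 21.196 19.614
2 1.872 4.292 28.693
3 0.842 0.869 32.778
4 0.379 0.176 34.616
final: 34.616 0.836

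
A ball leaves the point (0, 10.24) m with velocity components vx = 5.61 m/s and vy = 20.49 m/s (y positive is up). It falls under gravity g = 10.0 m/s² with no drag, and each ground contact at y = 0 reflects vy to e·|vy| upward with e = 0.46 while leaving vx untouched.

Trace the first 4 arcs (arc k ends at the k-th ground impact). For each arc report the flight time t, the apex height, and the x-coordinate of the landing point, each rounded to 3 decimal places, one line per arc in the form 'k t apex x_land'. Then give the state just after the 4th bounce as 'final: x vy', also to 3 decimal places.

Arc 1: start y=10.240, vy=20.490 → t=4.548, apex=31.232, x_land=25.516, impact vy=-24.993
  bounce: vy ← 0.46·24.993 = 11.497
Arc 2: start y=0.000, vy=11.497 → t=2.299, apex=6.609, x_land=38.415, impact vy=-11.497
  bounce: vy ← 0.46·11.497 = 5.288
Arc 3: start y=0.000, vy=5.288 → t=1.058, apex=1.398, x_land=44.349, impact vy=-5.288
  bounce: vy ← 0.46·5.288 = 2.433
Arc 4: start y=0.000, vy=2.433 → t=0.487, apex=0.296, x_land=47.078, impact vy=-2.433
  bounce: vy ← 0.46·2.433 = 1.119

1 4.548 31.232 25.516
2 2.299 6.609 38.415
3 1.058 1.398 44.349
4 0.487 0.296 47.078
final: 47.078 1.119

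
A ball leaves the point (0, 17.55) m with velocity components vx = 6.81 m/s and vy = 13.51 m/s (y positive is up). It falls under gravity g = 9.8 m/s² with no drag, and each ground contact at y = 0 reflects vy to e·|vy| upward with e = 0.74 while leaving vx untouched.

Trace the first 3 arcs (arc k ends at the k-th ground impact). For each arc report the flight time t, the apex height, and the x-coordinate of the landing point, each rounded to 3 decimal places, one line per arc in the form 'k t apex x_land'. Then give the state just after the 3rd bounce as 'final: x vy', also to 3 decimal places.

Arc 1: start y=17.550, vy=13.510 → t=3.720, apex=26.862, x_land=25.333, impact vy=-22.946
  bounce: vy ← 0.74·22.946 = 16.980
Arc 2: start y=0.000, vy=16.980 → t=3.465, apex=14.710, x_land=48.931, impact vy=-16.980
  bounce: vy ← 0.74·16.980 = 12.565
Arc 3: start y=0.000, vy=12.565 → t=2.564, apex=8.055, x_land=66.394, impact vy=-12.565
  bounce: vy ← 0.74·12.565 = 9.298

1 3.720 26.862 25.333
2 3.465 14.710 48.931
3 2.564 8.055 66.394
final: 66.394 9.298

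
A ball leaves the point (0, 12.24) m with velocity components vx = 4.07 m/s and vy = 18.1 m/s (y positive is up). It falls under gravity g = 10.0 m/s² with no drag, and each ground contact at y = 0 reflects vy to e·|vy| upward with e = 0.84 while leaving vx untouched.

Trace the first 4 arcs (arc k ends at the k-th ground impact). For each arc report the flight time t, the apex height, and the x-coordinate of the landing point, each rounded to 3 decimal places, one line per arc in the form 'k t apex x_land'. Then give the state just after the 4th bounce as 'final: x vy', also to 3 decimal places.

Arc 1: start y=12.240, vy=18.100 → t=4.203, apex=28.621, x_land=17.104, impact vy=-23.925
  bounce: vy ← 0.84·23.925 = 20.097
Arc 2: start y=0.000, vy=20.097 → t=4.019, apex=20.195, x_land=33.463, impact vy=-20.097
  bounce: vy ← 0.84·20.097 = 16.882
Arc 3: start y=0.000, vy=16.882 → t=3.376, apex=14.249, x_land=47.205, impact vy=-16.882
  bounce: vy ← 0.84·16.882 = 14.180
Arc 4: start y=0.000, vy=14.180 → t=2.836, apex=10.054, x_land=58.748, impact vy=-14.180
  bounce: vy ← 0.84·14.180 = 11.912

1 4.203 28.621 17.104
2 4.019 20.195 33.463
3 3.376 14.249 47.205
4 2.836 10.054 58.748
final: 58.748 11.912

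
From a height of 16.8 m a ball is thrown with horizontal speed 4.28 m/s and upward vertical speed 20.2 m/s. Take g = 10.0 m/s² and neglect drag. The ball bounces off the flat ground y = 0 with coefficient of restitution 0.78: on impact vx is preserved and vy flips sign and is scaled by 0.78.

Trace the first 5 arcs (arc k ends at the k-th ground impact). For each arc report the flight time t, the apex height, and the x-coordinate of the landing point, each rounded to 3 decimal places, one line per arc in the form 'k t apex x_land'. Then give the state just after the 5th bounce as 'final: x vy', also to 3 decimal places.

Arc 1: start y=16.800, vy=20.200 → t=4.748, apex=37.202, x_land=20.320, impact vy=-27.277
  bounce: vy ← 0.78·27.277 = 21.276
Arc 2: start y=0.000, vy=21.276 → t=4.255, apex=22.634, x_land=38.533, impact vy=-21.276
  bounce: vy ← 0.78·21.276 = 16.595
Arc 3: start y=0.000, vy=16.595 → t=3.319, apex=13.770, x_land=52.738, impact vy=-16.595
  bounce: vy ← 0.78·16.595 = 12.944
Arc 4: start y=0.000, vy=12.944 → t=2.589, apex=8.378, x_land=63.819, impact vy=-12.944
  bounce: vy ← 0.78·12.944 = 10.097
Arc 5: start y=0.000, vy=10.097 → t=2.019, apex=5.097, x_land=72.461, impact vy=-10.097
  bounce: vy ← 0.78·10.097 = 7.875

1 4.748 37.202 20.320
2 4.255 22.634 38.533
3 3.319 13.770 52.738
4 2.589 8.378 63.819
5 2.019 5.097 72.461
final: 72.461 7.875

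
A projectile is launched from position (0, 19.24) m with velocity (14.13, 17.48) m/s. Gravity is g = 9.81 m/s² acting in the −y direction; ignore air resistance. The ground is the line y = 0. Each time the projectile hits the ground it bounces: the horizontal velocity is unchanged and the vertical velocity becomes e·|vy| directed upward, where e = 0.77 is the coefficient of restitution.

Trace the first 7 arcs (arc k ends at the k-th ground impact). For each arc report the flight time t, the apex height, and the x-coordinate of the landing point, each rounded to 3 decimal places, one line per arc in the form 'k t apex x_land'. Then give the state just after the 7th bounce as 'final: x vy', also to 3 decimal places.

Arc 1: start y=19.240, vy=17.480 → t=4.446, apex=34.813, x_land=62.822, impact vy=-26.135
  bounce: vy ← 0.77·26.135 = 20.124
Arc 2: start y=0.000, vy=20.124 → t=4.103, apex=20.641, x_land=120.793, impact vy=-20.124
  bounce: vy ← 0.77·20.124 = 15.495
Arc 3: start y=0.000, vy=15.495 → t=3.159, apex=12.238, x_land=165.432, impact vy=-15.495
  bounce: vy ← 0.77·15.495 = 11.931
Arc 4: start y=0.000, vy=11.931 → t=2.433, apex=7.256, x_land=199.803, impact vy=-11.931
  bounce: vy ← 0.77·11.931 = 9.187
Arc 5: start y=0.000, vy=9.187 → t=1.873, apex=4.302, x_land=226.269, impact vy=-9.187
  bounce: vy ← 0.77·9.187 = 7.074
Arc 6: start y=0.000, vy=7.074 → t=1.442, apex=2.551, x_land=246.648, impact vy=-7.074
  bounce: vy ← 0.77·7.074 = 5.447
Arc 7: start y=0.000, vy=5.447 → t=1.111, apex=1.512, x_land=262.340, impact vy=-5.447
  bounce: vy ← 0.77·5.447 = 4.194

1 4.446 34.813 62.822
2 4.103 20.641 120.793
3 3.159 12.238 165.432
4 2.433 7.256 199.803
5 1.873 4.302 226.269
6 1.442 2.551 246.648
7 1.111 1.512 262.340
final: 262.340 4.194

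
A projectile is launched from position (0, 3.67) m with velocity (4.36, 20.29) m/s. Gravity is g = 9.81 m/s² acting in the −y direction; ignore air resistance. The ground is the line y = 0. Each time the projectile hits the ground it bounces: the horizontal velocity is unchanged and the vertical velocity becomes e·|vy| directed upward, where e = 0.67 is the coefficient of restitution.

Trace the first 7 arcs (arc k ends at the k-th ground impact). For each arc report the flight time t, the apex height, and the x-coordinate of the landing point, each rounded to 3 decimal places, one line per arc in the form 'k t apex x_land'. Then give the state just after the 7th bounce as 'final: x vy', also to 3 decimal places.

1 4.310 24.653 18.792
2 3.004 11.067 31.890
3 2.013 4.968 40.666
4 1.349 2.230 46.546
5 0.904 1.001 50.485
6 0.605 0.449 53.125
7 0.406 0.202 54.893
final: 54.893 1.333

Arc 1: start y=3.670, vy=20.290 → t=4.310, apex=24.653, x_land=18.792, impact vy=-21.993
  bounce: vy ← 0.67·21.993 = 14.735
Arc 2: start y=0.000, vy=14.735 → t=3.004, apex=11.067, x_land=31.890, impact vy=-14.735
  bounce: vy ← 0.67·14.735 = 9.873
Arc 3: start y=0.000, vy=9.873 → t=2.013, apex=4.968, x_land=40.666, impact vy=-9.873
  bounce: vy ← 0.67·9.873 = 6.615
Arc 4: start y=0.000, vy=6.615 → t=1.349, apex=2.230, x_land=46.546, impact vy=-6.615
  bounce: vy ← 0.67·6.615 = 4.432
Arc 5: start y=0.000, vy=4.432 → t=0.904, apex=1.001, x_land=50.485, impact vy=-4.432
  bounce: vy ← 0.67·4.432 = 2.969
Arc 6: start y=0.000, vy=2.969 → t=0.605, apex=0.449, x_land=53.125, impact vy=-2.969
  bounce: vy ← 0.67·2.969 = 1.989
Arc 7: start y=0.000, vy=1.989 → t=0.406, apex=0.202, x_land=54.893, impact vy=-1.989
  bounce: vy ← 0.67·1.989 = 1.333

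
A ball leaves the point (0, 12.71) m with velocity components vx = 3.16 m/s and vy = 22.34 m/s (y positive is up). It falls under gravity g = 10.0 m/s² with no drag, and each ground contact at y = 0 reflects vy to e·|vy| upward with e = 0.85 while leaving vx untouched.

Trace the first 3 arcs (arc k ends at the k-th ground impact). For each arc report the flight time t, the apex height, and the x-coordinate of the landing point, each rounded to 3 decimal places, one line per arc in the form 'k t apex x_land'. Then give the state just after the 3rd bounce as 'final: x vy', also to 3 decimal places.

1 4.979 37.664 15.732
2 4.666 27.212 30.476
3 3.966 19.661 43.009
final: 43.009 16.855

Arc 1: start y=12.710, vy=22.340 → t=4.979, apex=37.664, x_land=15.732, impact vy=-27.446
  bounce: vy ← 0.85·27.446 = 23.329
Arc 2: start y=0.000, vy=23.329 → t=4.666, apex=27.212, x_land=30.476, impact vy=-23.329
  bounce: vy ← 0.85·23.329 = 19.830
Arc 3: start y=0.000, vy=19.830 → t=3.966, apex=19.661, x_land=43.009, impact vy=-19.830
  bounce: vy ← 0.85·19.830 = 16.855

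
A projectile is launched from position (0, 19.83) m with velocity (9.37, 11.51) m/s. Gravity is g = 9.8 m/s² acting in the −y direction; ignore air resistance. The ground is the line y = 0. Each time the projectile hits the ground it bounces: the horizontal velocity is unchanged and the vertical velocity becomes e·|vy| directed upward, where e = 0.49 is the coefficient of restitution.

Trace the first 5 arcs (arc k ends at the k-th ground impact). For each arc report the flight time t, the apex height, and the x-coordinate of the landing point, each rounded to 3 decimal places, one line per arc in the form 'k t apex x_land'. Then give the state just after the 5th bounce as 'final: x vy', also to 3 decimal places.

1 3.504 26.589 32.832
2 2.283 6.384 54.222
3 1.119 1.533 64.704
4 0.548 0.368 69.840
5 0.269 0.088 72.356
final: 72.356 0.645

Arc 1: start y=19.830, vy=11.510 → t=3.504, apex=26.589, x_land=32.832, impact vy=-22.829
  bounce: vy ← 0.49·22.829 = 11.186
Arc 2: start y=0.000, vy=11.186 → t=2.283, apex=6.384, x_land=54.222, impact vy=-11.186
  bounce: vy ← 0.49·11.186 = 5.481
Arc 3: start y=0.000, vy=5.481 → t=1.119, apex=1.533, x_land=64.704, impact vy=-5.481
  bounce: vy ← 0.49·5.481 = 2.686
Arc 4: start y=0.000, vy=2.686 → t=0.548, apex=0.368, x_land=69.840, impact vy=-2.686
  bounce: vy ← 0.49·2.686 = 1.316
Arc 5: start y=0.000, vy=1.316 → t=0.269, apex=0.088, x_land=72.356, impact vy=-1.316
  bounce: vy ← 0.49·1.316 = 0.645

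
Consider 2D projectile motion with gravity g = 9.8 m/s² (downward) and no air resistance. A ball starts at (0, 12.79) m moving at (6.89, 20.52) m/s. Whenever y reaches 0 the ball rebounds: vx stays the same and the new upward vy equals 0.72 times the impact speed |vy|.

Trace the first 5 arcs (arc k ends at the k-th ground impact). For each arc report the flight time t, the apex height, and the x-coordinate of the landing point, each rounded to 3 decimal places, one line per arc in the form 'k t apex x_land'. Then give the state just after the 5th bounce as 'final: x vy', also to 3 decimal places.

Arc 1: start y=12.790, vy=20.520 → t=4.739, apex=34.273, x_land=32.649, impact vy=-25.918
  bounce: vy ← 0.72·25.918 = 18.661
Arc 2: start y=0.000, vy=18.661 → t=3.808, apex=17.767, x_land=58.889, impact vy=-18.661
  bounce: vy ← 0.72·18.661 = 13.436
Arc 3: start y=0.000, vy=13.436 → t=2.742, apex=9.211, x_land=77.781, impact vy=-13.436
  bounce: vy ← 0.72·13.436 = 9.674
Arc 4: start y=0.000, vy=9.674 → t=1.974, apex=4.775, x_land=91.384, impact vy=-9.674
  bounce: vy ← 0.72·9.674 = 6.965
Arc 5: start y=0.000, vy=6.965 → t=1.421, apex=2.475, x_land=101.178, impact vy=-6.965
  bounce: vy ← 0.72·6.965 = 5.015

1 4.739 34.273 32.649
2 3.808 17.767 58.889
3 2.742 9.211 77.781
4 1.974 4.775 91.384
5 1.421 2.475 101.178
final: 101.178 5.015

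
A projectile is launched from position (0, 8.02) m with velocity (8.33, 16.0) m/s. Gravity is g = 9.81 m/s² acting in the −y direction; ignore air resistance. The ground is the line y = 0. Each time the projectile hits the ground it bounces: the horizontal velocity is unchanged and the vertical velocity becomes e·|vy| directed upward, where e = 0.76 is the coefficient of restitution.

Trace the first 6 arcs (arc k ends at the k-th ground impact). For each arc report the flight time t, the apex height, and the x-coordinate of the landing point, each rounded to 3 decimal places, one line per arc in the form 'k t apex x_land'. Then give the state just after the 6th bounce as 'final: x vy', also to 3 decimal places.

1 3.703 21.068 30.850
2 3.150 12.169 57.091
3 2.394 7.029 77.034
4 1.820 4.060 92.191
5 1.383 2.345 103.710
6 1.051 1.354 112.465
final: 112.465 3.918

Arc 1: start y=8.020, vy=16.000 → t=3.703, apex=21.068, x_land=30.850, impact vy=-20.331
  bounce: vy ← 0.76·20.331 = 15.452
Arc 2: start y=0.000, vy=15.452 → t=3.150, apex=12.169, x_land=57.091, impact vy=-15.452
  bounce: vy ← 0.76·15.452 = 11.743
Arc 3: start y=0.000, vy=11.743 → t=2.394, apex=7.029, x_land=77.034, impact vy=-11.743
  bounce: vy ← 0.76·11.743 = 8.925
Arc 4: start y=0.000, vy=8.925 → t=1.820, apex=4.060, x_land=92.191, impact vy=-8.925
  bounce: vy ← 0.76·8.925 = 6.783
Arc 5: start y=0.000, vy=6.783 → t=1.383, apex=2.345, x_land=103.710, impact vy=-6.783
  bounce: vy ← 0.76·6.783 = 5.155
Arc 6: start y=0.000, vy=5.155 → t=1.051, apex=1.354, x_land=112.465, impact vy=-5.155
  bounce: vy ← 0.76·5.155 = 3.918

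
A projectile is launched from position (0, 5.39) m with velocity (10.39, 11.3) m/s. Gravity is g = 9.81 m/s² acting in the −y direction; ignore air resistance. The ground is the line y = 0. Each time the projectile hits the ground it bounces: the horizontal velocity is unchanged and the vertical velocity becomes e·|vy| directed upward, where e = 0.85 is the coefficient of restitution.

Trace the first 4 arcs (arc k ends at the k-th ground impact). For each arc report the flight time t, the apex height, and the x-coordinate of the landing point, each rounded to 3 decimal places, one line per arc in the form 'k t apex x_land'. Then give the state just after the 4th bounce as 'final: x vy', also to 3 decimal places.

Arc 1: start y=5.390, vy=11.300 → t=2.709, apex=11.898, x_land=28.150, impact vy=-15.279
  bounce: vy ← 0.85·15.279 = 12.987
Arc 2: start y=0.000, vy=12.987 → t=2.648, apex=8.596, x_land=55.660, impact vy=-12.987
  bounce: vy ← 0.85·12.987 = 11.039
Arc 3: start y=0.000, vy=11.039 → t=2.251, apex=6.211, x_land=79.043, impact vy=-11.039
  bounce: vy ← 0.85·11.039 = 9.383
Arc 4: start y=0.000, vy=9.383 → t=1.913, apex=4.487, x_land=98.919, impact vy=-9.383
  bounce: vy ← 0.85·9.383 = 7.976

1 2.709 11.898 28.150
2 2.648 8.596 55.660
3 2.251 6.211 79.043
4 1.913 4.487 98.919
final: 98.919 7.976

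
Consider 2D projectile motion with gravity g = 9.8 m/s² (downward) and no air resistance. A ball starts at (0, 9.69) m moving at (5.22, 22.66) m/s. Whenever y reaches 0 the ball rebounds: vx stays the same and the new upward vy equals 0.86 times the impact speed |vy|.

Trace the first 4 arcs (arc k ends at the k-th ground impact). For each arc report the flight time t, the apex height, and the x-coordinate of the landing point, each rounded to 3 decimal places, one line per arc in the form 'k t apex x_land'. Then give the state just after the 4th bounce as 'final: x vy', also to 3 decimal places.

Arc 1: start y=9.690, vy=22.660 → t=5.019, apex=35.888, x_land=26.197, impact vy=-26.522
  bounce: vy ← 0.86·26.522 = 22.809
Arc 2: start y=0.000, vy=22.809 → t=4.655, apex=26.543, x_land=50.495, impact vy=-22.809
  bounce: vy ← 0.86·22.809 = 19.615
Arc 3: start y=0.000, vy=19.615 → t=4.003, apex=19.631, x_land=71.391, impact vy=-19.615
  bounce: vy ← 0.86·19.615 = 16.869
Arc 4: start y=0.000, vy=16.869 → t=3.443, apex=14.519, x_land=89.362, impact vy=-16.869
  bounce: vy ← 0.86·16.869 = 14.508

1 5.019 35.888 26.197
2 4.655 26.543 50.495
3 4.003 19.631 71.391
4 3.443 14.519 89.362
final: 89.362 14.508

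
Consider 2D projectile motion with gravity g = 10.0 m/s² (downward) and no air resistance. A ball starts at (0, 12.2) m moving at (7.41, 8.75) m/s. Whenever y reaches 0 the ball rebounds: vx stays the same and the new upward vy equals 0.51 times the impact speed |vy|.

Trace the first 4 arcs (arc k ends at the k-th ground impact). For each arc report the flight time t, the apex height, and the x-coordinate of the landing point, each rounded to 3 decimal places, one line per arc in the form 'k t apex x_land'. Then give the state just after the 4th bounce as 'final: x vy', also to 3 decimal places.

Arc 1: start y=12.200, vy=8.750 → t=2.665, apex=16.028, x_land=19.751, impact vy=-17.904
  bounce: vy ← 0.51·17.904 = 9.131
Arc 2: start y=0.000, vy=9.131 → t=1.826, apex=4.169, x_land=33.283, impact vy=-9.131
  bounce: vy ← 0.51·9.131 = 4.657
Arc 3: start y=0.000, vy=4.657 → t=0.931, apex=1.084, x_land=40.185, impact vy=-4.657
  bounce: vy ← 0.51·4.657 = 2.375
Arc 4: start y=0.000, vy=2.375 → t=0.475, apex=0.282, x_land=43.705, impact vy=-2.375
  bounce: vy ← 0.51·2.375 = 1.211

1 2.665 16.028 19.751
2 1.826 4.169 33.283
3 0.931 1.084 40.185
4 0.475 0.282 43.705
final: 43.705 1.211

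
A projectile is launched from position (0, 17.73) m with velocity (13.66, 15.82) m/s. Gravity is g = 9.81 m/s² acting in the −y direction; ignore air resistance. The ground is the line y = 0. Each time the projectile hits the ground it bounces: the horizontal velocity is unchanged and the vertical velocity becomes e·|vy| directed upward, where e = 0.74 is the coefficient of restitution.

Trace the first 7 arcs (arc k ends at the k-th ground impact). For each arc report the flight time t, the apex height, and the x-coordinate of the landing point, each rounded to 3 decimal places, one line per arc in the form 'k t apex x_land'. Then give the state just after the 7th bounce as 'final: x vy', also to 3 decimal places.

1 4.106 30.486 56.084
2 3.690 16.694 106.485
3 2.730 9.142 143.782
4 2.020 5.006 171.382
5 1.495 2.741 191.806
6 1.106 1.501 206.920
7 0.819 0.822 218.104
final: 218.104 2.972

Arc 1: start y=17.730, vy=15.820 → t=4.106, apex=30.486, x_land=56.084, impact vy=-24.457
  bounce: vy ← 0.74·24.457 = 18.098
Arc 2: start y=0.000, vy=18.098 → t=3.690, apex=16.694, x_land=106.485, impact vy=-18.098
  bounce: vy ← 0.74·18.098 = 13.393
Arc 3: start y=0.000, vy=13.393 → t=2.730, apex=9.142, x_land=143.782, impact vy=-13.393
  bounce: vy ← 0.74·13.393 = 9.910
Arc 4: start y=0.000, vy=9.910 → t=2.020, apex=5.006, x_land=171.382, impact vy=-9.910
  bounce: vy ← 0.74·9.910 = 7.334
Arc 5: start y=0.000, vy=7.334 → t=1.495, apex=2.741, x_land=191.806, impact vy=-7.334
  bounce: vy ← 0.74·7.334 = 5.427
Arc 6: start y=0.000, vy=5.427 → t=1.106, apex=1.501, x_land=206.920, impact vy=-5.427
  bounce: vy ← 0.74·5.427 = 4.016
Arc 7: start y=0.000, vy=4.016 → t=0.819, apex=0.822, x_land=218.104, impact vy=-4.016
  bounce: vy ← 0.74·4.016 = 2.972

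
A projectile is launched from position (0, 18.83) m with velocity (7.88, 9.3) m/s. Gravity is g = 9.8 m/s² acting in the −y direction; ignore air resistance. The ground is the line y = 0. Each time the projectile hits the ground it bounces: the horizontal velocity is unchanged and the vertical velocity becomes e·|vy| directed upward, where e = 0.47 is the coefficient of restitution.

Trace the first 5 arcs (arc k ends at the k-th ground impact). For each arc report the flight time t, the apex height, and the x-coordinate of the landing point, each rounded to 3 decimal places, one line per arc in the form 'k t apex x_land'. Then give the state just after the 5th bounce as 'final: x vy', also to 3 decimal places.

1 3.127 23.243 24.640
2 2.047 5.134 40.773
3 0.962 1.134 48.355
4 0.452 0.251 51.918
5 0.213 0.055 53.593
final: 53.593 0.490

Arc 1: start y=18.830, vy=9.300 → t=3.127, apex=23.243, x_land=24.640, impact vy=-21.344
  bounce: vy ← 0.47·21.344 = 10.032
Arc 2: start y=0.000, vy=10.032 → t=2.047, apex=5.134, x_land=40.773, impact vy=-10.032
  bounce: vy ← 0.47·10.032 = 4.715
Arc 3: start y=0.000, vy=4.715 → t=0.962, apex=1.134, x_land=48.355, impact vy=-4.715
  bounce: vy ← 0.47·4.715 = 2.216
Arc 4: start y=0.000, vy=2.216 → t=0.452, apex=0.251, x_land=51.918, impact vy=-2.216
  bounce: vy ← 0.47·2.216 = 1.042
Arc 5: start y=0.000, vy=1.042 → t=0.213, apex=0.055, x_land=53.593, impact vy=-1.042
  bounce: vy ← 0.47·1.042 = 0.490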